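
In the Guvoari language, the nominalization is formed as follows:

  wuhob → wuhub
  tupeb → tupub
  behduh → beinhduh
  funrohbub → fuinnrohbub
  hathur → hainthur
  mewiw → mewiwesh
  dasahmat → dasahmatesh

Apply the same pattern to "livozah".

wuhob and funrohbub both end in -b yet inflect differently (wuhub, fuinnrohbub), so the final letter is not what conditions the rule; the last vowel is.
"livozah" has last vowel 'a'. The one such stem in the data (dasahmat → dasahmatesh) adds -esh, so the same rule applies.
The other patterns: stems whose last vowel is 'e' or 'o' change the last vowel to 'u'; stems whose last vowel is 'u' insert -in- after the first vowel.
So livozah → livozahesh.

livozahesh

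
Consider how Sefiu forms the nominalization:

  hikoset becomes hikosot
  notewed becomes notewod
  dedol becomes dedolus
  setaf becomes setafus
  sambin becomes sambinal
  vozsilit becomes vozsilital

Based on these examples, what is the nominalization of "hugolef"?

hikoset and vozsilit both end in -t yet inflect differently (hikosot, vozsilital), so the final letter is not what conditions the rule; the last vowel is.
"hugolef" has last vowel 'e'. The stems whose last vowel is 'e' (hikoset → hikosot, notewed → notewod) change the last vowel to 'o'.
The other patterns: stems whose last vowel is 'a' or 'o' add -us; stems whose last vowel is 'i' add -al.
So hugolef → hugolof.

hugolof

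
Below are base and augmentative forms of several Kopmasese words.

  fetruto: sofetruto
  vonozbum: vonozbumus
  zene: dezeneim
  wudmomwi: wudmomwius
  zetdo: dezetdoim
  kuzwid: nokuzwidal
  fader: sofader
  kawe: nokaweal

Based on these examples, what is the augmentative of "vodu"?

voduus

zetdo and fetruto both end in -o yet inflect differently (dezetdoim, sofetruto), so the final letter is not what conditions the rule; the first letter is.
"vodu" begins with v-. The one such stem in the data (vonozbum → vonozbumus) adds -us, so the same rule applies.
So vodu → voduus.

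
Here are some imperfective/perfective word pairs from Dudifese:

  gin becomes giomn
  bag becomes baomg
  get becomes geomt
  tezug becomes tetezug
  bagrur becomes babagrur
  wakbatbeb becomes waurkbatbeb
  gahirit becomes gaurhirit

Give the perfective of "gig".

"gig" has 1 vowel. The stems with 1 vowel (gin → giomn, bag → baomg, get → geomt) insert -om- after the first vowel.
The other patterns: stems with 2 vowels repeat the first consonant+vowel as a prefix; stems with 3 vowels insert -ur- after the first vowel.
So gig → giomg.

giomg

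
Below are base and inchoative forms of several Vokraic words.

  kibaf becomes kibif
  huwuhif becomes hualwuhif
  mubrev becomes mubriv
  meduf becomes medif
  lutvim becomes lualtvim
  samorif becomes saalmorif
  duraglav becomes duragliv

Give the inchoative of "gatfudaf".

gatfudif

huwuhif and kibaf both end in -f yet inflect differently (hualwuhif, kibif), so the final letter is not what conditions the rule; the last vowel is.
"gatfudaf" has last vowel 'a'. The stems whose last vowel is 'a' (kibaf → kibif, duraglav → duragliv) change the last vowel to 'i'.
So gatfudaf → gatfudif.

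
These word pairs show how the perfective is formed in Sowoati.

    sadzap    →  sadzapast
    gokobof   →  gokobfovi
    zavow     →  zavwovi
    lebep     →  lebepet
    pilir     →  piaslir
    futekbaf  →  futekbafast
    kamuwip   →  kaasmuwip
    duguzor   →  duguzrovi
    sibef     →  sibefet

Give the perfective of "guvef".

guvefet

lebep and kamuwip both end in -p yet inflect differently (lebepet, kaasmuwip), so the final letter is not what conditions the rule; the last vowel is.
"guvef" has last vowel 'e'. The stems whose last vowel is 'e' (lebep → lebepet, sibef → sibefet) add -et.
So guvef → guvefet.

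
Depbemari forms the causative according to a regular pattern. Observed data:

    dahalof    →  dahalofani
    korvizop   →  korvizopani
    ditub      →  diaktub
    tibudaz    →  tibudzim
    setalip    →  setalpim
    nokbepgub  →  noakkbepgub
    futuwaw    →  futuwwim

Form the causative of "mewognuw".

meakwognuw

"mewognuw" has last vowel 'u'. The stems whose last vowel is 'u' (nokbepgub → noakkbepgub, ditub → diaktub) insert -ak- after the first vowel.
The other patterns: stems whose last vowel is 'a' or 'i' delete the last vowel and add -im; stems whose last vowel is 'o' add -ani.
So mewognuw → meakwognuw.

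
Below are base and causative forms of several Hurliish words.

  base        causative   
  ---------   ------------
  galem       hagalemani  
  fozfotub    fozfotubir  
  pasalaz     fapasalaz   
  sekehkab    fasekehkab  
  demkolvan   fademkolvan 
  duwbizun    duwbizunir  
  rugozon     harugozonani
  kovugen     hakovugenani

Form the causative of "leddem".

haleddemani

rugozon and duwbizun both end in -n yet inflect differently (harugozonani, duwbizunir), so the final letter is not what conditions the rule; the last vowel is.
"leddem" has last vowel 'e'. The stems whose last vowel is 'e' (galem → hagalemani, kovugen → hakovugenani) add ha- … -ani around the stem.
The other patterns: stems whose last vowel is 'u' add -ir; stems whose last vowel is 'a' add the prefix fa-.
So leddem → haleddemani.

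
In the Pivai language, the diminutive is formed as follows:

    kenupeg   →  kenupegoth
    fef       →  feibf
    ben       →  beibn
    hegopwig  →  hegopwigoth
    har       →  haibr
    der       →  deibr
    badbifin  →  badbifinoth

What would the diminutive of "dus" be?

"dus" has 1 vowel. The stems with 1 vowel (fef → feibf, ben → beibn, der → deibr) insert -ib- after the first vowel.
So dus → duibs.

duibs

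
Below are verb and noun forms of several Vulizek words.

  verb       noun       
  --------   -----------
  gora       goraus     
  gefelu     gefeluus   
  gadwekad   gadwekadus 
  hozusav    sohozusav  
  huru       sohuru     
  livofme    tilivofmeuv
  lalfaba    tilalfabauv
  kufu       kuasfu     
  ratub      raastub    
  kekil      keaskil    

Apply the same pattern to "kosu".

koassu

"kosu" begins with k-. The stems beginning with k- (kufu → kuasfu, kekil → keaskil) insert -as- after the first vowel.
The other patterns: stems beginning with g- add -us; stems beginning with h- add the prefix so-; stems beginning with l- add ti- … -uv around the stem.
So kosu → koassu.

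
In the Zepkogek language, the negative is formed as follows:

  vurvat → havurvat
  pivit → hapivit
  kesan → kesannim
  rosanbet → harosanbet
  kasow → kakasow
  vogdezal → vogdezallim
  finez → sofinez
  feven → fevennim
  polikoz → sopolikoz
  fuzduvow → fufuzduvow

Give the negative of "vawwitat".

havawwitat

rosanbet and finez both have last vowel 'e' yet inflect differently (harosanbet, sofinez), so the last vowel is not what conditions the rule; the final letter is.
"vawwitat" ends in -t. The stems ending in -t (pivit → hapivit, vurvat → havurvat, rosanbet → harosanbet) add the prefix ha-.
So vawwitat → havawwitat.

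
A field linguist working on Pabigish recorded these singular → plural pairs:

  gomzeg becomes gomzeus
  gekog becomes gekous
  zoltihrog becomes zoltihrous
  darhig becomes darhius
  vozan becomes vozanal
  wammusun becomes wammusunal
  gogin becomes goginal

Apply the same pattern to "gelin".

gelinal

darhig and gogin both have last vowel 'i' yet inflect differently (darhius, goginal), so the last vowel is not what conditions the rule; the final letter is.
"gelin" ends in -n. The stems ending in -n (vozan → vozanal, wammusun → wammusunal, gogin → goginal) add -al.
So gelin → gelinal.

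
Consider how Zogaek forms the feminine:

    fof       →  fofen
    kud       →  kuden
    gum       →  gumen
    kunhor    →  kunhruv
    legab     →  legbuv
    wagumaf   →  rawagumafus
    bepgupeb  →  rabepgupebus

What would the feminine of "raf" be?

rafen

fof and wagumaf both end in -f yet inflect differently (fofen, rawagumafus), so the final letter is not what conditions the rule; the number of vowels is.
"raf" has 1 vowel. The stems with 1 vowel (fof → fofen, kud → kuden, gum → gumen) add -en.
The other patterns: stems with 2 vowels delete the last vowel and add -uv; stems with 3 vowels add ra- … -us around the stem.
So raf → rafen.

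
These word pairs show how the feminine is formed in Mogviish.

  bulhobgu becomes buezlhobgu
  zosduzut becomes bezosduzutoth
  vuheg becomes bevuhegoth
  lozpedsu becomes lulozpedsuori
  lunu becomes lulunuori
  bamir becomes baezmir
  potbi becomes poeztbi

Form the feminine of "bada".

baezda

lozpedsu and bulhobgu both end in -u yet inflect differently (lulozpedsuori, buezlhobgu), so the final letter is not what conditions the rule; the first letter is.
"bada" begins with b-. The stems beginning with b- (bamir → baezmir, bulhobgu → buezlhobgu) insert -ez- after the first vowel.
The other patterns: stems beginning with v- or z- add be- … -oth around the stem; stems beginning with l- add lu- … -ori around the stem.
So bada → baezda.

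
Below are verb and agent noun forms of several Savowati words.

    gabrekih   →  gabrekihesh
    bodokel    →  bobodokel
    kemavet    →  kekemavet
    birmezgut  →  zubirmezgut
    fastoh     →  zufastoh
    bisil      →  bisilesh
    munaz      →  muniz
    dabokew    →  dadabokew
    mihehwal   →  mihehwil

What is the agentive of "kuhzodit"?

kuhzoditesh

mihehwal and bodokel both end in -l yet inflect differently (mihehwil, bobodokel), so the final letter is not what conditions the rule; the last vowel is.
"kuhzodit" has last vowel 'i'. The stems whose last vowel is 'i' (gabrekih → gabrekihesh, bisil → bisilesh) add -esh.
So kuhzodit → kuhzoditesh.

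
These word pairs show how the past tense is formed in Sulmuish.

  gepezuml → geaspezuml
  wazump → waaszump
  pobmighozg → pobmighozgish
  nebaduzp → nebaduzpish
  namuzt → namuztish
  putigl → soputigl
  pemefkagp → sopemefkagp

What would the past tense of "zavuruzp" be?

"zavuruzp" has second-to-last letter 'z'. The stems whose second-to-last letter is 'z' (pobmighozg → pobmighozgish, nebaduzp → nebaduzpish, namuzt → namuztish) add -ish.
So zavuruzp → zavuruzpish.

zavuruzpish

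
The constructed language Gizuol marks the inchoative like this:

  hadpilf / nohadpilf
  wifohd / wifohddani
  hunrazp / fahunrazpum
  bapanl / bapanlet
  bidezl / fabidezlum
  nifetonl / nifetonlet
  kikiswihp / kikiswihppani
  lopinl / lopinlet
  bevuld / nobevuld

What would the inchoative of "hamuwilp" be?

"hamuwilp" has second-to-last letter 'l'. The stems whose second-to-last letter is 'l' (hadpilf → nohadpilf, bevuld → nobevuld) add the prefix no-.
The other patterns: stems whose second-to-last letter is 'z' add fa- … -um around the stem; stems whose second-to-last letter is 'h' double the final consonant and add -ani; stems whose second-to-last letter is 'n' add -et.
So hamuwilp → nohamuwilp.

nohamuwilp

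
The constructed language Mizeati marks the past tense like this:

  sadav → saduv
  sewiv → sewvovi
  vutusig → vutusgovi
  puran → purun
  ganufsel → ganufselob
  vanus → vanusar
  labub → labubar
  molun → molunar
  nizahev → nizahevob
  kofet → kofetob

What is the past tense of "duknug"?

duknugar

molun and puran both end in -n yet inflect differently (molunar, purun), so the final letter is not what conditions the rule; the last vowel is.
"duknug" has last vowel 'u'. The stems whose last vowel is 'u' (vanus → vanusar, molun → molunar, labub → labubar) add -ar.
So duknug → duknugar.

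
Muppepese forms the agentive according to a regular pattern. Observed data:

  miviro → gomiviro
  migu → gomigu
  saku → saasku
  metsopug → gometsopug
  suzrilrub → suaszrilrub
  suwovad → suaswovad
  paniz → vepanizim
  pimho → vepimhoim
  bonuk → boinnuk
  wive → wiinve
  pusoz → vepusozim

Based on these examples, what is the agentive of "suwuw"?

suaswuw

miviro and pimho both end in -o yet inflect differently (gomiviro, vepimhoim), so the final letter is not what conditions the rule; the first letter is.
"suwuw" begins with s-. The stems beginning with s- (suwovad → suaswovad, saku → saasku, suzrilrub → suaszrilrub) insert -as- after the first vowel.
So suwuw → suaswuw.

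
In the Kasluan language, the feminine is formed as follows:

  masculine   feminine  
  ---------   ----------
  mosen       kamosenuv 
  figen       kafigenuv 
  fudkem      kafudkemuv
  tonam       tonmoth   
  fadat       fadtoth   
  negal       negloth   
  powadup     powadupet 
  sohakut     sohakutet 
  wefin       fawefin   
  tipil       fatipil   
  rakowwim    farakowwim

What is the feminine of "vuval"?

fudkem and tonam both end in -m yet inflect differently (kafudkemuv, tonmoth), so the final letter is not what conditions the rule; the last vowel is.
"vuval" has last vowel 'a'. The stems whose last vowel is 'a' (tonam → tonmoth, fadat → fadtoth, negal → negloth) delete the last vowel and add -oth.
The other patterns: stems whose last vowel is 'e' add ka- … -uv around the stem; stems whose last vowel is 'u' add -et; stems whose last vowel is 'i' add the prefix fa-.
So vuval → vuvloth.

vuvloth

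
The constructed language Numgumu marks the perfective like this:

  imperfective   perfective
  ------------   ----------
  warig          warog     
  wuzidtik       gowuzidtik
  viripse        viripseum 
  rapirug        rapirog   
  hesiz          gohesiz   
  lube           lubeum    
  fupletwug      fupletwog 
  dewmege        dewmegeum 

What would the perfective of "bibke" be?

bibkeum

warig and wuzidtik both have last vowel 'i' yet inflect differently (warog, gowuzidtik), so the last vowel is not what conditions the rule; the final letter is.
"bibke" ends in -e. The stems ending in -e (lube → lubeum, viripse → viripseum, dewmege → dewmegeum) add -um.
The other patterns: stems ending in -g change the last vowel to 'o'; stems ending in -k or -z add the prefix go-.
So bibke → bibkeum.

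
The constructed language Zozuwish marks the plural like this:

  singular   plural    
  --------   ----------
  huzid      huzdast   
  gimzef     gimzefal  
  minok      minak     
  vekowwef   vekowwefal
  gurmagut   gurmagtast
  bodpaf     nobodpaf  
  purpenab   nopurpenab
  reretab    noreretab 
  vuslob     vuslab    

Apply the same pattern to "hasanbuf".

hasanbfast

vekowwef and bodpaf both end in -f yet inflect differently (vekowwefal, nobodpaf), so the final letter is not what conditions the rule; the last vowel is.
"hasanbuf" has last vowel 'u'. The one such stem in the data (gurmagut → gurmagtast) deletes the last vowel and adds -ast (as does huzid), so the same rule applies.
So hasanbuf → hasanbfast.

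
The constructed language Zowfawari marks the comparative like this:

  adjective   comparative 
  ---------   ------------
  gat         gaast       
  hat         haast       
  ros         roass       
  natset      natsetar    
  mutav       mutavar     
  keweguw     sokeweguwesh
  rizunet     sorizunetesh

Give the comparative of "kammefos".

sokammefosesh

"kammefos" has 3 vowels. The stems with 3 vowels (keweguw → sokeweguwesh, rizunet → sorizunetesh) add so- … -esh around the stem.
The other patterns: stems with 1 vowel insert -as- after the first vowel; stems with 2 vowels add -ar.
So kammefos → sokammefosesh.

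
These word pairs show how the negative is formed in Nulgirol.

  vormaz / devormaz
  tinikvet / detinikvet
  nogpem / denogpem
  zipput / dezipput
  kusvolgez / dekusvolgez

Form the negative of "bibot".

Every pair shown (vormaz → devormaz, tinikvet → detinikvet, nogpem → denogpem, …) follows the same rule: add the prefix de-.
So bibot → debibot.

debibot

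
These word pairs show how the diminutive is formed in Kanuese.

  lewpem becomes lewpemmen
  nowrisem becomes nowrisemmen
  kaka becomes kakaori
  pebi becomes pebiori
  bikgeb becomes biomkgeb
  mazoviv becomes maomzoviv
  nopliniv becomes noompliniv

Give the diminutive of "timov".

tiommov

lewpem and bikgeb both have last vowel 'e' yet inflect differently (lewpemmen, biomkgeb), so the last vowel is not what conditions the rule; the final letter is.
"timov" ends in -v. The stems ending in -v (mazoviv → maomzoviv, nopliniv → noompliniv) insert -om- after the first vowel.
The other patterns: stems ending in -m double the final consonant and add -en; stems ending in -a or -i add -ori.
So timov → tiommov.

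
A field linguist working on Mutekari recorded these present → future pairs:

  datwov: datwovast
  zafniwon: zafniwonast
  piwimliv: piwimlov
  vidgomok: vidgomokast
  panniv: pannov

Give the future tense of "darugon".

"darugon" has last vowel 'o'. The stems whose last vowel is 'o' (vidgomok → vidgomokast, datwov → datwovast, zafniwon → zafniwonast) add -ast.
So darugon → darugonast.

darugonast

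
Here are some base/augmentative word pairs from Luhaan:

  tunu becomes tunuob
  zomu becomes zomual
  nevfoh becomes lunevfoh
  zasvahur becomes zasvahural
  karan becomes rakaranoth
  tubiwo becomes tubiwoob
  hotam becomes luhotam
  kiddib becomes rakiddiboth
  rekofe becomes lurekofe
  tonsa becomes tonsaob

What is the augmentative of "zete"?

zeteal

zomu and tunu both end in -u yet inflect differently (zomual, tunuob), so the final letter is not what conditions the rule; the first letter is.
"zete" begins with z-. The stems beginning with z- (zasvahur → zasvahural, zomu → zomual) add -al.
The other patterns: stems beginning with t- add -ob; stems beginning with k- add ra- … -oth around the stem; stems beginning with h-, n- or r- add the prefix lu-.
So zete → zeteal.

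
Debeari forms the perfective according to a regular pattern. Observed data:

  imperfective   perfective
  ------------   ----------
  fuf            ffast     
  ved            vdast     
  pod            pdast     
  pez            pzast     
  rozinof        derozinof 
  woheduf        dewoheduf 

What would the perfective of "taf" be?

tfast

fuf and rozinof both end in -f yet inflect differently (ffast, derozinof), so the final letter is not what conditions the rule; the number of vowels is.
"taf" has 1 vowel. The stems with 1 vowel (fuf → ffast, ved → vdast, pod → pdast) delete the last vowel and add -ast.
So taf → tfast.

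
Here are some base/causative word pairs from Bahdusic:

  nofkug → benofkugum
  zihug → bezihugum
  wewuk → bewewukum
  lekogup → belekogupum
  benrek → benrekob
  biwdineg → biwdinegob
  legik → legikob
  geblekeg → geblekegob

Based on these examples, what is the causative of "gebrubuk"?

"gebrubuk" has last vowel 'u'. The stems whose last vowel is 'u' (nofkug → benofkugum, zihug → bezihugum, wewuk → bewewukum) add be- … -um around the stem.
The other pattern: stems whose last vowel is 'e' or 'i' add -ob.
So gebrubuk → begebrubukum.

begebrubukum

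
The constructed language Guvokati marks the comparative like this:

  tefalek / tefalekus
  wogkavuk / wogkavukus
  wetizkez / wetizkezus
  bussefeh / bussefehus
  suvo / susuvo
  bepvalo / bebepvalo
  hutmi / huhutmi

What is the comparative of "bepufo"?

bebepufo

bussefeh and bepvalo both begin with b- yet inflect differently (bussefehus, bebepvalo), so the first letter is not what conditions the rule; whether the stem ends in a vowel or a consonant is.
"bepufo" ends in a vowel. The stems ending in a vowel (suvo → susuvo, bepvalo → bebepvalo, hutmi → huhutmi) repeat the first consonant+vowel as a prefix.
The other pattern: stems ending in a consonant add -us.
So bepufo → bebepufo.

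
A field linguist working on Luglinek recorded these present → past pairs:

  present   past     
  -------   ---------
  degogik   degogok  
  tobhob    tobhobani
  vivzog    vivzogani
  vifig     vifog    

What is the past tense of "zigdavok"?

vivzog and vifig both end in -g yet inflect differently (vivzogani, vifog), so the final letter is not what conditions the rule; the last vowel is.
"zigdavok" has last vowel 'o'. The stems whose last vowel is 'o' (vivzog → vivzogani, tobhob → tobhobani) add -ani.
The other pattern: stems whose last vowel is 'i' change the last vowel to 'o'.
So zigdavok → zigdavokani.

zigdavokani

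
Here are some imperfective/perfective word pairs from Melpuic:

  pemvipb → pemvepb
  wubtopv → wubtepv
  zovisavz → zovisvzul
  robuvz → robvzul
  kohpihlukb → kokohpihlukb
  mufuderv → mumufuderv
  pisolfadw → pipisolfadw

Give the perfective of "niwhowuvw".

niwhowvwul

pemvipb and kohpihlukb both end in -b yet inflect differently (pemvepb, kokohpihlukb), so the final letter is not what conditions the rule; the second-to-last letter is.
"niwhowuvw" has second-to-last letter 'v'. The stems whose second-to-last letter is 'v' (zovisavz → zovisvzul, robuvz → robvzul) delete the last vowel and add -ul.
So niwhowuvw → niwhowvwul.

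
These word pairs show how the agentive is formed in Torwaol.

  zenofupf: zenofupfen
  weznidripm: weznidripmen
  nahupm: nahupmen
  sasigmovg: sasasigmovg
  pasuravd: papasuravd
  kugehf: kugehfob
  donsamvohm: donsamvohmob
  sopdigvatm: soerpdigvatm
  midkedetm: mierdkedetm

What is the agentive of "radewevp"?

raradewevp

"radewevp" has second-to-last letter 'v'. The stems whose second-to-last letter is 'v' (sasigmovg → sasasigmovg, pasuravd → papasuravd) repeat the first consonant+vowel as a prefix.
So radewevp → raradewevp.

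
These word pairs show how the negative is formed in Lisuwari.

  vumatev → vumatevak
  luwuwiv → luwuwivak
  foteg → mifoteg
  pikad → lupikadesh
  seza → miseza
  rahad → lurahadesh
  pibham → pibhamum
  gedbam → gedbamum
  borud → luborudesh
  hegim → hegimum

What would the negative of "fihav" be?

fihavak

pikad and gedbam both have last vowel 'a' yet inflect differently (lupikadesh, gedbamum), so the last vowel is not what conditions the rule; the final letter is.
"fihav" ends in -v. The stems ending in -v (vumatev → vumatevak, luwuwiv → luwuwivak) add -ak.
The other patterns: stems ending in -d add lu- … -esh around the stem; stems ending in -m add -um; stems ending in -a or -g add the prefix mi-.
So fihav → fihavak.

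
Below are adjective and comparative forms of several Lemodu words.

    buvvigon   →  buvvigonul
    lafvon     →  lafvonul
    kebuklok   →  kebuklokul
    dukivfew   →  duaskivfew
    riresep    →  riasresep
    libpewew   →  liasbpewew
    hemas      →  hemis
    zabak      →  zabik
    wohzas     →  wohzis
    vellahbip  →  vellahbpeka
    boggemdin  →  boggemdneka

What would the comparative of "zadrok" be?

zadrokul

kebuklok and zabak both end in -k yet inflect differently (kebuklokul, zabik), so the final letter is not what conditions the rule; the last vowel is.
"zadrok" has last vowel 'o'. The stems whose last vowel is 'o' (buvvigon → buvvigonul, lafvon → lafvonul, kebuklok → kebuklokul) add -ul.
The other patterns: stems whose last vowel is 'e' insert -as- after the first vowel; stems whose last vowel is 'a' change the last vowel to 'i'; stems whose last vowel is 'i' delete the last vowel and add -eka.
So zadrok → zadrokul.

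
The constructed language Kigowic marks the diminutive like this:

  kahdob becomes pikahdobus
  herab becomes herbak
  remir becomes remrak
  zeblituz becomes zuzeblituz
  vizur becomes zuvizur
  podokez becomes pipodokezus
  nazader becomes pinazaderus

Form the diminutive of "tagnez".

vizur and remir both end in -r yet inflect differently (zuvizur, remrak), so the final letter is not what conditions the rule; the last vowel is.
"tagnez" has last vowel 'e'. The stems whose last vowel is 'e' (nazader → pinazaderus, podokez → pipodokezus) add pi- … -us around the stem.
The other patterns: stems whose last vowel is 'u' add the prefix zu-; stems whose last vowel is 'a' or 'i' delete the last vowel and add -ak.
So tagnez → pitagnezus.

pitagnezus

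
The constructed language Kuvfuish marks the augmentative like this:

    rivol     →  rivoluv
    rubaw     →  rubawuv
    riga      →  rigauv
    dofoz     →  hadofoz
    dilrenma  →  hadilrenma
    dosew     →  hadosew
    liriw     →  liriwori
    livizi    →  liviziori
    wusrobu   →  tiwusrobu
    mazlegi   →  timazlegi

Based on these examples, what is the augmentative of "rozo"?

rozouv

"rozo" begins with r-. The stems beginning with r- (rivol → rivoluv, rubaw → rubawuv, riga → rigauv) add -uv.
So rozo → rozouv.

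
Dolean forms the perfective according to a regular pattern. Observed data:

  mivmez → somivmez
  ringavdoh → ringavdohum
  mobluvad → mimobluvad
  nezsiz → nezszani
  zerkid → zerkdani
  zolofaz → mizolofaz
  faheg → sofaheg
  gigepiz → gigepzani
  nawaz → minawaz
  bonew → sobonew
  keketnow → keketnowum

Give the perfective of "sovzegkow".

"sovzegkow" has last vowel 'o'. The stems whose last vowel is 'o' (ringavdoh → ringavdohum, keketnow → keketnowum) add -um.
The other patterns: stems whose last vowel is 'e' add the prefix so-; stems whose last vowel is 'i' delete the last vowel and add -ani; stems whose last vowel is 'a' add the prefix mi-.
So sovzegkow → sovzegkowum.

sovzegkowum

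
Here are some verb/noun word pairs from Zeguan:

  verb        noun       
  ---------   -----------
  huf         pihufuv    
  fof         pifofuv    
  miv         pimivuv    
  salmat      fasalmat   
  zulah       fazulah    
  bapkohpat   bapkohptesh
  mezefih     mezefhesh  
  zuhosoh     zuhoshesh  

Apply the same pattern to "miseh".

famiseh

salmat and bapkohpat both end in -t yet inflect differently (fasalmat, bapkohptesh), so the final letter is not what conditions the rule; the number of vowels is.
"miseh" has 2 vowels. The stems with 2 vowels (salmat → fasalmat, zulah → fazulah) add the prefix fa-.
So miseh → famiseh.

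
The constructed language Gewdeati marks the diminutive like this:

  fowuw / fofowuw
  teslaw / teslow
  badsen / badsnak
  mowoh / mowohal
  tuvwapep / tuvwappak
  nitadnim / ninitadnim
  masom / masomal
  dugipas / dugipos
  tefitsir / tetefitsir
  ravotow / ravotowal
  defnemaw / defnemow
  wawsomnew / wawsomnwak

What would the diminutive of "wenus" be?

"wenus" has last vowel 'u'. The one such stem in the data (fowuw → fofowuw) repeats the first consonant+vowel as a prefix (as do nitadnim, tefitsir), so the same rule applies.
The other patterns: stems whose last vowel is 'e' delete the last vowel and add -ak; stems whose last vowel is 'o' add -al; stems whose last vowel is 'a' change the last vowel to 'o'.
So wenus → wewenus.

wewenus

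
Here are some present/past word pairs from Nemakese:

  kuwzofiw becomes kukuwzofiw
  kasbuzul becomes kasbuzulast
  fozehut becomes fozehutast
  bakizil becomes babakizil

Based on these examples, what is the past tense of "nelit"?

"nelit" has last vowel 'i'. The stems whose last vowel is 'i' (bakizil → babakizil, kuwzofiw → kukuwzofiw) repeat the first consonant+vowel as a prefix.
The other pattern: stems whose last vowel is 'u' add -ast.
So nelit → nenelit.

nenelit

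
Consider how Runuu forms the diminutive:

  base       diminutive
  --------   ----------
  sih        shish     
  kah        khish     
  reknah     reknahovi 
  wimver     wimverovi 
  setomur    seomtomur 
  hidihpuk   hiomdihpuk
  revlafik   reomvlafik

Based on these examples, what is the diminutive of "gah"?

ghish

sih and reknah both end in -h yet inflect differently (shish, reknahovi), so the final letter is not what conditions the rule; the number of vowels is.
"gah" has 1 vowel. The stems with 1 vowel (sih → shish, kah → khish) delete the last vowel and add -ish.
The other patterns: stems with 2 vowels add -ovi; stems with 3 vowels insert -om- after the first vowel.
So gah → ghish.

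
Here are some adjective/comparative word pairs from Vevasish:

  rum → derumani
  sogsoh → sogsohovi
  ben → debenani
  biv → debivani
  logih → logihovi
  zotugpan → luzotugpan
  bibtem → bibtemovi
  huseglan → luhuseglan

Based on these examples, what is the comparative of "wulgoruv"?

luwulgoruv

"wulgoruv" has 3 vowels. The stems with 3 vowels (huseglan → luhuseglan, zotugpan → luzotugpan) add the prefix lu-.
So wulgoruv → luwulgoruv.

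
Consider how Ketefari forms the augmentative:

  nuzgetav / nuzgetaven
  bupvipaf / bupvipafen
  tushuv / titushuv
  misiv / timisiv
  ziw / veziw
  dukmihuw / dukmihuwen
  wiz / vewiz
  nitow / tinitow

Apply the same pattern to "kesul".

tikesul

ziw and nitow both end in -w yet inflect differently (veziw, tinitow), so the final letter is not what conditions the rule; the number of vowels is.
"kesul" has 2 vowels. The stems with 2 vowels (nitow → tinitow, tushuv → titushuv, misiv → timisiv) add the prefix ti-.
The other patterns: stems with 1 vowel add the prefix ve-; stems with 3 vowels add -en.
So kesul → tikesul.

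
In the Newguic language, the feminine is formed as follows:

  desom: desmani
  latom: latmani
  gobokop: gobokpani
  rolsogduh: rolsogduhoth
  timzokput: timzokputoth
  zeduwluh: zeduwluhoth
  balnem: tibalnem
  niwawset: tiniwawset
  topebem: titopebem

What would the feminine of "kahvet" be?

"kahvet" has last vowel 'e'. The stems whose last vowel is 'e' (balnem → tibalnem, niwawset → tiniwawset, topebem → titopebem) add the prefix ti-.
So kahvet → tikahvet.

tikahvet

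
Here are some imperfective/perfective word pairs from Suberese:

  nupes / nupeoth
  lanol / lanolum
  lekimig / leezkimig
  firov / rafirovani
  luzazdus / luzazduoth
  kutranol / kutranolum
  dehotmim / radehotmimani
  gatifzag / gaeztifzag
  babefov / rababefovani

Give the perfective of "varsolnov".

"varsolnov" ends in -v. The stems ending in -v (firov → rafirovani, babefov → rababefovani) add ra- … -ani around the stem.
So varsolnov → ravarsolnovani.

ravarsolnovani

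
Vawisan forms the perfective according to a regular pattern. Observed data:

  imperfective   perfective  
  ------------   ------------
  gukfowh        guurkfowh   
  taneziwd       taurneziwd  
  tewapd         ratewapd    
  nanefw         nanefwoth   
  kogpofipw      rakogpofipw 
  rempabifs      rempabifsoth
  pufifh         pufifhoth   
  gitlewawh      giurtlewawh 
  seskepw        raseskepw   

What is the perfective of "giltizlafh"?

gitlewawh and pufifh both end in -h yet inflect differently (giurtlewawh, pufifhoth), so the final letter is not what conditions the rule; the second-to-last letter is.
"giltizlafh" has second-to-last letter 'f'. The stems whose second-to-last letter is 'f' (rempabifs → rempabifsoth, pufifh → pufifhoth, nanefw → nanefwoth) add -oth.
The other patterns: stems whose second-to-last letter is 'w' insert -ur- after the first vowel; stems whose second-to-last letter is 'p' add the prefix ra-.
So giltizlafh → giltizlafhoth.

giltizlafhoth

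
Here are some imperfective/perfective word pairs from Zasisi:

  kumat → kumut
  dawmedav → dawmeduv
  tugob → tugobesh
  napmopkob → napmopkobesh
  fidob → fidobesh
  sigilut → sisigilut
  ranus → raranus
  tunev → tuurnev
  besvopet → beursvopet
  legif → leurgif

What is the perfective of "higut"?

kumat and sigilut both end in -t yet inflect differently (kumut, sisigilut), so the final letter is not what conditions the rule; the last vowel is.
"higut" has last vowel 'u'. The stems whose last vowel is 'u' (sigilut → sisigilut, ranus → raranus) repeat the first consonant+vowel as a prefix.
So higut → hihigut.

hihigut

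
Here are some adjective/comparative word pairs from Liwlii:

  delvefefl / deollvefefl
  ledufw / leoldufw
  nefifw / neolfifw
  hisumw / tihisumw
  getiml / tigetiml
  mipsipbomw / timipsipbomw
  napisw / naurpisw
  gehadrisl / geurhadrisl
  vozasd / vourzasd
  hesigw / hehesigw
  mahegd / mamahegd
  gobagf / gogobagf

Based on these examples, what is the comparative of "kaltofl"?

ledufw and hisumw both end in -w yet inflect differently (leoldufw, tihisumw), so the final letter is not what conditions the rule; the second-to-last letter is.
"kaltofl" has second-to-last letter 'f'. The stems whose second-to-last letter is 'f' (delvefefl → deollvefefl, ledufw → leoldufw, nefifw → neolfifw) insert -ol- after the first vowel.
The other patterns: stems whose second-to-last letter is 'm' add the prefix ti-; stems whose second-to-last letter is 's' insert -ur- after the first vowel; stems whose second-to-last letter is 'g' repeat the first consonant+vowel as a prefix.
So kaltofl → kaolltofl.

kaolltofl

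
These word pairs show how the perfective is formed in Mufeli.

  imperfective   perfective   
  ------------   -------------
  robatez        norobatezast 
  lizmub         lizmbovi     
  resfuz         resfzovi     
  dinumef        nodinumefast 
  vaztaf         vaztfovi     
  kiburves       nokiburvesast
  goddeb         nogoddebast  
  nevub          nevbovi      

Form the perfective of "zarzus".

zarzsovi

"zarzus" has last vowel 'u'. The stems whose last vowel is 'u' (lizmub → lizmbovi, nevub → nevbovi, resfuz → resfzovi) delete the last vowel and add -ovi.
So zarzus → zarzsovi.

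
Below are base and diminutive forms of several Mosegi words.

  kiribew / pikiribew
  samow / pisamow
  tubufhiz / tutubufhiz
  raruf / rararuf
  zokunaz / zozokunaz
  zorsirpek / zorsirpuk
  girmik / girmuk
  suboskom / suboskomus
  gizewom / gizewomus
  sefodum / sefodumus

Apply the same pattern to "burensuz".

kiribew and zorsirpek both have last vowel 'e' yet inflect differently (pikiribew, zorsirpuk), so the last vowel is not what conditions the rule; the final letter is.
"burensuz" ends in -z. The stems ending in -z (tubufhiz → tutubufhiz, zokunaz → zozokunaz) repeat the first consonant+vowel as a prefix.
The other patterns: stems ending in -w add the prefix pi-; stems ending in -k change the last vowel to 'u'; stems ending in -m add -us.
So burensuz → buburensuz.

buburensuz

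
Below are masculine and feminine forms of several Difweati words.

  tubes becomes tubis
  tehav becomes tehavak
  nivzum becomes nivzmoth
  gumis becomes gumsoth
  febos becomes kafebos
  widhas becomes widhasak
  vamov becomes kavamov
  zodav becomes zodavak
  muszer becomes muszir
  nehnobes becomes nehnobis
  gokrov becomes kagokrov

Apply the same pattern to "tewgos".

katewgos

febos and nehnobes both end in -s yet inflect differently (kafebos, nehnobis), so the final letter is not what conditions the rule; the last vowel is.
"tewgos" has last vowel 'o'. The stems whose last vowel is 'o' (vamov → kavamov, gokrov → kagokrov, febos → kafebos) add the prefix ka-.
The other patterns: stems whose last vowel is 'e' change the last vowel to 'i'; stems whose last vowel is 'a' add -ak; stems whose last vowel is 'i' or 'u' delete the last vowel and add -oth.
So tewgos → katewgos.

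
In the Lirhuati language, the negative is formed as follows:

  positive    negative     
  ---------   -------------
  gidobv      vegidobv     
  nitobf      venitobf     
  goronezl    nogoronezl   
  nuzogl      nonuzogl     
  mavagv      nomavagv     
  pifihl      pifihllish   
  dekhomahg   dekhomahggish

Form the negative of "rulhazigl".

norulhazigl

gidobv and mavagv both end in -v yet inflect differently (vegidobv, nomavagv), so the final letter is not what conditions the rule; the second-to-last letter is.
"rulhazigl" has second-to-last letter 'g'. The stems whose second-to-last letter is 'g' (nuzogl → nonuzogl, mavagv → nomavagv) add the prefix no-.
The other patterns: stems whose second-to-last letter is 'b' add the prefix ve-; stems whose second-to-last letter is 'h' double the final consonant and add -ish.
So rulhazigl → norulhazigl.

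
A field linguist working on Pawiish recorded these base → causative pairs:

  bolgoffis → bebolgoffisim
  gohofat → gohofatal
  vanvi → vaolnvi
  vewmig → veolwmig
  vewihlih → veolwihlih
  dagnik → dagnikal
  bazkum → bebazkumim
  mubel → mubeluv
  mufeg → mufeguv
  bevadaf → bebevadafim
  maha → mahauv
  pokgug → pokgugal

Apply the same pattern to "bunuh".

mufeg and vewmig both end in -g yet inflect differently (mufeguv, veolwmig), so the final letter is not what conditions the rule; the first letter is.
"bunuh" begins with b-. The stems beginning with b- (bazkum → bebazkumim, bevadaf → bebevadafim, bolgoffis → bebolgoffisim) add be- … -im around the stem.
The other patterns: stems beginning with m- add -uv; stems beginning with v- insert -ol- after the first vowel; stems beginning with d-, g- or p- add -al.
So bunuh → bebunuhim.

bebunuhim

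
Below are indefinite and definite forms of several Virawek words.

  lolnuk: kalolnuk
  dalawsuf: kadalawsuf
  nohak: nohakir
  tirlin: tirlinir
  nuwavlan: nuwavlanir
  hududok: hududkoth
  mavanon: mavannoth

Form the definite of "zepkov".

zepkvoth

lolnuk and nohak both end in -k yet inflect differently (kalolnuk, nohakir), so the final letter is not what conditions the rule; the last vowel is.
"zepkov" has last vowel 'o'. The stems whose last vowel is 'o' (hududok → hududkoth, mavanon → mavannoth) delete the last vowel and add -oth.
The other patterns: stems whose last vowel is 'u' add the prefix ka-; stems whose last vowel is 'a' or 'i' add -ir.
So zepkov → zepkvoth.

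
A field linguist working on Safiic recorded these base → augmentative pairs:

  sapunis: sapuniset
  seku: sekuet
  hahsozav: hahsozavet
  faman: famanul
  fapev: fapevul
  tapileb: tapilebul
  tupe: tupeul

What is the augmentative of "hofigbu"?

"hofigbu" begins with h-. The one such stem in the data (hahsozav → hahsozavet) adds -et, so the same rule applies.
So hofigbu → hofigbuet.

hofigbuet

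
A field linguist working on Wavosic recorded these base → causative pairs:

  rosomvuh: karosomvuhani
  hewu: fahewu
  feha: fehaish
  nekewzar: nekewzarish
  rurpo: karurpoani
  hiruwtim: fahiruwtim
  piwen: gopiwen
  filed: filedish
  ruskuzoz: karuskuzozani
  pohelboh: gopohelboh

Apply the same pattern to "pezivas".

rosomvuh and pohelboh both end in -h yet inflect differently (karosomvuhani, gopohelboh), so the final letter is not what conditions the rule; the first letter is.
"pezivas" begins with p-. The stems beginning with p- (pohelboh → gopohelboh, piwen → gopiwen) add the prefix go-.
The other patterns: stems beginning with r- add ka- … -ani around the stem; stems beginning with h- add the prefix fa-; stems beginning with f- or n- add -ish.
So pezivas → gopezivas.

gopezivas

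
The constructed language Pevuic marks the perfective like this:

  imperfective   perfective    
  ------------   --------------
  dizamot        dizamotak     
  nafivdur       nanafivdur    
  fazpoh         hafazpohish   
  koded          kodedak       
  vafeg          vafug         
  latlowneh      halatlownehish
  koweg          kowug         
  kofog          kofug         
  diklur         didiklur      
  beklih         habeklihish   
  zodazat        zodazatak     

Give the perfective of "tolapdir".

"tolapdir" ends in -r. The stems ending in -r (diklur → didiklur, nafivdur → nanafivdur) repeat the first consonant+vowel as a prefix.
The other patterns: stems ending in -h add ha- … -ish around the stem; stems ending in -g change the last vowel to 'u'; stems ending in -d or -t add -ak.
So tolapdir → totolapdir.

totolapdir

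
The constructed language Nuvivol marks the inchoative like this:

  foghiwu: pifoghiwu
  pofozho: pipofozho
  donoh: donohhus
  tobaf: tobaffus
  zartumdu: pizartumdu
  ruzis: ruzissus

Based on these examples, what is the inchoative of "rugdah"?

rugdahhus

pofozho and donoh both have last vowel 'o' yet inflect differently (pipofozho, donohhus), so the last vowel is not what conditions the rule; whether the stem ends in a vowel or a consonant is.
"rugdah" ends in a consonant. The stems ending in a consonant (tobaf → tobaffus, donoh → donohhus, ruzis → ruzissus) double the final consonant and add -us.
The other pattern: stems ending in a vowel add the prefix pi-.
So rugdah → rugdahhus.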